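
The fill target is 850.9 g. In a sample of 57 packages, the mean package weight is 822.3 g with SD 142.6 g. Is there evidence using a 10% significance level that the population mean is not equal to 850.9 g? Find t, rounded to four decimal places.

-1.5142

H0: μ = 850.9; H1: μ ≠ 850.9 (one-sample t-test, two-sided).
t = (x̄ − μ₀)/(s/√n) = (822.3 − 850.9)/(142.6/√57) = -1.5142
df = n − 1 = 56
Two-sided p-value ≈ 0.1356
Since p ≈ 0.1356 > α = 0.1, fail to reject H0; the evidence is not statistically significant.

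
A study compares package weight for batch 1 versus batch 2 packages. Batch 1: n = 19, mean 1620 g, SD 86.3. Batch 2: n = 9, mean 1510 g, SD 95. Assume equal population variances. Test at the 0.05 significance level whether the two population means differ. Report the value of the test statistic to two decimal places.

3.05

Let group 1 = batch 1, group 2 = batch 2. H0: μ_1 = μ_2; H1: μ_1 ≠ μ_2 (two-sample pooled-variance t-test, two-sided).
s_p² = [(19−1)·86.3² + (9−1)·95²]/(19+9−2) = 7933.02
t = (1620 − 1510)/√[7933.02·(1/19 + 1/9)] = 3.05
df = n₁ + n₂ − 2 = 26
Two-sided p-value ≈ 0.005
Since p ≈ 0.005 < α = 0.05, reject H0; the data support H1.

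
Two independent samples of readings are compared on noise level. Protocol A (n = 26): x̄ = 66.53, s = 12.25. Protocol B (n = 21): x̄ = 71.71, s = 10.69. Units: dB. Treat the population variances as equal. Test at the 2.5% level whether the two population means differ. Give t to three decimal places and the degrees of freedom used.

Let group 1 = protocol A, group 2 = protocol B. H0: μ_1 = μ_2; H1: μ_1 ≠ μ_2 (two-sample pooled-variance t-test, two-sided).
s_p² = [(26−1)·12.25² + (21−1)·10.69²]/(26+21−2) = 134.157
t = (66.53 − 71.71)/√[134.157·(1/26 + 1/21)] = -1.524
df = n₁ + n₂ − 2 = 45
Two-sided p-value ≈ 0.134
Since p ≈ 0.134 > α = 0.025, fail to reject H0; the evidence is not statistically significant.

t = -1.524, df = 45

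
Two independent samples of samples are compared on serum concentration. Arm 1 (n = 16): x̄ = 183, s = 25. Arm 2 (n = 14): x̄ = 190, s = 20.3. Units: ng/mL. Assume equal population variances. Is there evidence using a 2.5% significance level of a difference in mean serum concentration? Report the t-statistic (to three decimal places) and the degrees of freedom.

t = -0.834, df = 28

Let group 1 = arm 1, group 2 = arm 2. H0: μ_1 = μ_2; H1: μ_1 ≠ μ_2 (two-sample pooled-variance t-test, two-sided).
s_p² = [(16−1)·25² + (14−1)·20.3²]/(16+14−2) = 526.149
t = (183 − 190)/√[526.149·(1/16 + 1/14)] = -0.834
df = n₁ + n₂ − 2 = 28
Two-sided p-value ≈ 0.411
Since p ≈ 0.411 > α = 0.025, fail to reject H0; the evidence is not statistically significant.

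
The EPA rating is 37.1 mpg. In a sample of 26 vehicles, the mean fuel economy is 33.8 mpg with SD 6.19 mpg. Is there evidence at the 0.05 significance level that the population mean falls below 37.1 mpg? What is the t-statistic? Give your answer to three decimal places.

-2.718

H0: μ = 37.1; H1: μ < 37.1 (one-sample t-test, left-tailed).
t = (x̄ − μ₀)/(s/√n) = (33.8 − 37.1)/(6.19/√26) = -2.718
df = n − 1 = 25
p-value = P(T ≤ -2.718) ≈ 0.0059
Since p ≈ 0.0059 < α = 0.05, reject H0; the evidence is statistically significant.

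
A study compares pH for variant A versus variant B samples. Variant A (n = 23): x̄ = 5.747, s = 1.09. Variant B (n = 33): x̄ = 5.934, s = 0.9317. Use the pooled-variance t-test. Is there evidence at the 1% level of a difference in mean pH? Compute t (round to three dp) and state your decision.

t = -0.689; fail to reject H0

Let group 1 = variant A, group 2 = variant B. H0: μ_1 = μ_2; H1: μ_1 ≠ μ_2 (two-sample pooled-variance t-test, two-sided).
s_p² = [(23−1)·1.09² + (33−1)·0.9317²]/(23+33−2) = 0.99845
t = (5.747 − 5.934)/√[0.99845·(1/23 + 1/33)] = -0.689
df = n₁ + n₂ − 2 = 54
Two-sided p-value ≈ 0.4938
Since p ≈ 0.4938 > α = 0.01, fail to reject H0; the data do not provide sufficient evidence against H0.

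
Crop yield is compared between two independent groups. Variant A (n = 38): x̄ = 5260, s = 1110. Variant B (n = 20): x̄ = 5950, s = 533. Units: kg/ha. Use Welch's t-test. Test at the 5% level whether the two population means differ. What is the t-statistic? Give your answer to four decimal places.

Let group 1 = variant A, group 2 = variant B. H0: μ_1 = μ_2; H1: μ_1 ≠ μ_2 (Welch's two-sample t-test, two-sided).
t = (x̄_1 − x̄_2)/√(s_1²/n_1 + s_2²/n_2) = (5260 − 5950)/√(1110²/38 + 533²/20) = -3.1954
Welch–Satterthwaite df ≈ 55.70
Two-sided p-value ≈ 0.0023
Since p ≈ 0.0023 < α = 0.05, reject H0; the data support H1.

-3.1954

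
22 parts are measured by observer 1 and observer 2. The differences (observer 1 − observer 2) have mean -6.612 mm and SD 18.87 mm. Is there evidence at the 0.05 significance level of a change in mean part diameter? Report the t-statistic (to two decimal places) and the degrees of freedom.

t = -1.64, df = 21

H0: μ_d = 0; H1: μ_d ≠ 0 (paired t-test on the differences, two-sided).
t = d̄/(s_d/√n) = -6.612/(18.87/√22) = -1.64
df = n − 1 = 21
Two-sided p-value ≈ 0.1152
Since p ≈ 0.1152 > α = 0.05, fail to reject H0; the data do not provide sufficient evidence against H0.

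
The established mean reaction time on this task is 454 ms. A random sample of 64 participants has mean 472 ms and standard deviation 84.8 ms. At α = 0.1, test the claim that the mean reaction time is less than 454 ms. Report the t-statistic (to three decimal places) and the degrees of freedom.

t = 1.698, df = 63

H0: μ = 454; H1: μ < 454 (one-sample t-test, left-tailed).
t = (x̄ − μ₀)/(s/√n) = (472 − 454)/(84.8/√64) = 1.698
df = n − 1 = 63
p-value = P(T ≤ 1.698) ≈ 0.953
Since p ≈ 0.953 > α = 0.1, fail to reject H0; the data do not provide sufficient evidence against H0.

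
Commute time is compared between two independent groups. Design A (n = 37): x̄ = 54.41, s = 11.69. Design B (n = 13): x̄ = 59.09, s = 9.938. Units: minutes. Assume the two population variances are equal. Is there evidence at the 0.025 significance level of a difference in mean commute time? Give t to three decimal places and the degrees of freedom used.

t = -1.287, df = 48

Let group 1 = design A, group 2 = design B. H0: μ_1 = μ_2; H1: μ_1 ≠ μ_2 (two-sample pooled-variance t-test, two-sided).
s_p² = [(37−1)·11.69² + (13−1)·9.938²]/(37+13−2) = 127.183
t = (54.41 − 59.09)/√[127.183·(1/37 + 1/13)] = -1.287
df = n₁ + n₂ − 2 = 48
Two-sided p-value ≈ 0.2042
Since p ≈ 0.2042 > α = 0.025, fail to reject H0; the data do not provide sufficient evidence against H0.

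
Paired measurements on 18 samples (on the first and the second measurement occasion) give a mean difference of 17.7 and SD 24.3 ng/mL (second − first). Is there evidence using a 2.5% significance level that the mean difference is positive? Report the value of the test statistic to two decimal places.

3.09

H0: μ_d = 0; H1: μ_d > 0 (paired t-test on the differences, right-tailed).
t = d̄/(s_d/√n) = 17.7/(24.3/√18) = 3.09
df = n − 1 = 17
p-value = P(T ≥ 3.09) ≈ 0.003
Since p ≈ 0.003 < α = 0.025, reject H0; the evidence is statistically significant.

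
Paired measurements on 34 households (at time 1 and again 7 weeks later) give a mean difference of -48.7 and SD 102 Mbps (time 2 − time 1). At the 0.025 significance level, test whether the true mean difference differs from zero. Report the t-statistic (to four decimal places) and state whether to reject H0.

H0: μ_d = 0; H1: μ_d ≠ 0 (paired t-test on the differences, two-sided).
t = d̄/(s_d/√n) = -48.7/(102/√34) = -2.7840
df = n − 1 = 33
Two-sided p-value ≈ 0.0088
Since p ≈ 0.0088 < α = 0.025, reject H0; the evidence is statistically significant.

t = -2.7840; reject H0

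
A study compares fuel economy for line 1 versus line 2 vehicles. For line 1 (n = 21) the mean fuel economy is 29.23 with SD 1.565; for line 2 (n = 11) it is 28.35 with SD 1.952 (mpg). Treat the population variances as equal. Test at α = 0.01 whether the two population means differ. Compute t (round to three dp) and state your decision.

Let group 1 = line 1, group 2 = line 2. H0: μ_1 = μ_2; H1: μ_1 ≠ μ_2 (two-sample pooled-variance t-test, two-sided).
s_p² = [(21−1)·1.565² + (11−1)·1.952²]/(21+11−2) = 2.90292
t = (29.23 − 28.35)/√[2.90292·(1/21 + 1/11)] = 1.388
df = n₁ + n₂ − 2 = 30
Two-sided p-value ≈ 0.175
Since p ≈ 0.175 > α = 0.01, fail to reject H0; the evidence is not statistically significant.

t = 1.388; fail to reject H0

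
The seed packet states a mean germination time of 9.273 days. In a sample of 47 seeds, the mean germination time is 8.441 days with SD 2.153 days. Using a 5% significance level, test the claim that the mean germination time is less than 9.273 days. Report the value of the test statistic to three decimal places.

-2.649

H0: μ = 9.273; H1: μ < 9.273 (one-sample t-test, left-tailed).
t = (x̄ − μ₀)/(s/√n) = (8.441 − 9.273)/(2.153/√47) = -2.649
df = n − 1 = 46
p-value = P(T ≤ -2.649) ≈ 0.006
Since p ≈ 0.006 < α = 0.05, reject H0; the evidence is statistically significant.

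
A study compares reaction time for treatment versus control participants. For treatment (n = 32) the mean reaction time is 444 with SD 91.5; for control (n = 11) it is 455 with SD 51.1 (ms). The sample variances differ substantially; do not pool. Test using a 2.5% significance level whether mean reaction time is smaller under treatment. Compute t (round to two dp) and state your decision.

Let group 1 = treatment, group 2 = control. H0: μ_1 = μ_2; H1: μ_1 < μ_2 (Welch's two-sample t-test, left-tailed).
t = (x̄_1 − x̄_2)/√(s_1²/n_1 + s_2²/n_2) = (444 − 455)/√(91.5²/32 + 51.1²/11) = -0.49
Welch–Satterthwaite df ≈ 31.75
p-value = P(T ≤ -0.49) ≈ 0.3129
Since p ≈ 0.3129 > α = 0.025, fail to reject H0; the evidence is not statistically significant.

t = -0.49; fail to reject H0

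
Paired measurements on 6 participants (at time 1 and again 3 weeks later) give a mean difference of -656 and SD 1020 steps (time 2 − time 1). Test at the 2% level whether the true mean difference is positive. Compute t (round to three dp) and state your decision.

t = -1.575; fail to reject H0

H0: μ_d = 0; H1: μ_d > 0 (paired t-test on the differences, right-tailed).
t = d̄/(s_d/√n) = -656/(1020/√6) = -1.575
df = n − 1 = 5
p-value = P(T ≥ -1.575) ≈ 0.912
Since p ≈ 0.912 > α = 0.02, fail to reject H0; the evidence is not statistically significant.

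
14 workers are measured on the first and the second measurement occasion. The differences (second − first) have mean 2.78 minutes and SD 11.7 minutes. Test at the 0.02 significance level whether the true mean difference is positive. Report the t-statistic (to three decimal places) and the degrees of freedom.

t = 0.889, df = 13

H0: μ_d = 0; H1: μ_d > 0 (paired t-test on the differences, right-tailed).
t = d̄/(s_d/√n) = 2.78/(11.7/√14) = 0.889
df = n − 1 = 13
p-value = P(T ≥ 0.889) ≈ 0.1951
Since p ≈ 0.1951 > α = 0.02, fail to reject H0; the evidence is not statistically significant.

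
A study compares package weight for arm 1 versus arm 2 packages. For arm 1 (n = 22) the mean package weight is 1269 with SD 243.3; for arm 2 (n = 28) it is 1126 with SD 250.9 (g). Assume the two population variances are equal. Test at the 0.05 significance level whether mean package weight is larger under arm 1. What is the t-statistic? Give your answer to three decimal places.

Let group 1 = arm 1, group 2 = arm 2. H0: μ_1 = μ_2; H1: μ_1 > μ_2 (two-sample pooled-variance t-test, right-tailed).
s_p² = [(22−1)·243.3² + (28−1)·250.9²]/(22+28−2) = 61307.6
t = (1269 − 1126)/√[61307.6·(1/22 + 1/28)] = 2.027
df = n₁ + n₂ − 2 = 48
p-value = P(T ≥ 2.027) ≈ 0.024
Since p ≈ 0.024 < α = 0.05, reject H0; the evidence is statistically significant.

2.027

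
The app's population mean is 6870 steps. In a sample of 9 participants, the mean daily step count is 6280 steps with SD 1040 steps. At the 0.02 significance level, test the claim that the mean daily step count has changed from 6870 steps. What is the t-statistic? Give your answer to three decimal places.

H0: μ = 6870; H1: μ ≠ 6870 (one-sample t-test, two-sided).
t = (x̄ − μ₀)/(s/√n) = (6280 − 6870)/(1040/√9) = -1.702
df = n − 1 = 8
Two-sided p-value ≈ 0.127
Since p ≈ 0.127 > α = 0.02, fail to reject H0; the data do not provide sufficient evidence against H0.

-1.702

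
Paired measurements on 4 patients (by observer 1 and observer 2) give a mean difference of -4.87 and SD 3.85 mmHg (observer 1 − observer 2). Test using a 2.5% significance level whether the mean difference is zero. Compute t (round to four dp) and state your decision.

H0: μ_d = 0; H1: μ_d ≠ 0 (paired t-test on the differences, two-sided).
t = d̄/(s_d/√n) = -4.87/(3.85/√4) = -2.5299
df = n − 1 = 3
Two-sided p-value ≈ 0.0854
Since p ≈ 0.0854 > α = 0.025, fail to reject H0; the evidence is not statistically significant.

t = -2.5299; fail to reject H0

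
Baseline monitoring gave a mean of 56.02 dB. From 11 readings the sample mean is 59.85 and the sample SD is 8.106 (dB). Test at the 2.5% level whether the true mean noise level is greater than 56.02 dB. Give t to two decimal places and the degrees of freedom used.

t = 1.57, df = 10

H0: μ = 56.02; H1: μ > 56.02 (one-sample t-test, right-tailed).
t = (x̄ − μ₀)/(s/√n) = (59.85 − 56.02)/(8.106/√11) = 1.57
df = n − 1 = 10
p-value = P(T ≥ 1.57) ≈ 0.074
Since p ≈ 0.074 > α = 0.025, fail to reject H0; the evidence is not statistically significant.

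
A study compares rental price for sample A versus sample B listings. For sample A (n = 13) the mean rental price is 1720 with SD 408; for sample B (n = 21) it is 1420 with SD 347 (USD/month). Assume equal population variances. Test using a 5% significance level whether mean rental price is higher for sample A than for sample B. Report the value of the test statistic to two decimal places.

Let group 1 = sample A, group 2 = sample B. H0: μ_1 = μ_2; H1: μ_1 > μ_2 (two-sample pooled-variance t-test, right-tailed).
s_p² = [(13−1)·408² + (21−1)·347²]/(13+21−2) = 137680
t = (1720 − 1420)/√[137680·(1/13 + 1/21)] = 2.29
df = n₁ + n₂ − 2 = 32
p-value = P(T ≥ 2.29) ≈ 0.0143
Since p ≈ 0.0143 < α = 0.05, reject H0; the evidence is statistically significant.

2.29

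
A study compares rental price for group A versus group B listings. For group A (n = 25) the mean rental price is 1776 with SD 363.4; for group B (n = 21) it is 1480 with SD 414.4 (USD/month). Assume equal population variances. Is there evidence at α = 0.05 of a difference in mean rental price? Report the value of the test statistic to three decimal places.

Let group 1 = group A, group 2 = group B. H0: μ_1 = μ_2; H1: μ_1 ≠ μ_2 (two-sample pooled-variance t-test, two-sided).
s_p² = [(25−1)·363.4² + (21−1)·414.4²]/(25+21−2) = 150090
t = (1776 − 1480)/√[150090·(1/25 + 1/21)] = 2.581
df = n₁ + n₂ − 2 = 44
Two-sided p-value ≈ 0.013
Since p ≈ 0.013 < α = 0.05, reject H0; the data support H1.

2.581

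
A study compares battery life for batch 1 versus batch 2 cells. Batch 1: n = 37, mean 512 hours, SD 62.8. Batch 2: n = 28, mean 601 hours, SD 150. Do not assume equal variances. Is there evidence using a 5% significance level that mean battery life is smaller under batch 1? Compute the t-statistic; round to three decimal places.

Let group 1 = batch 1, group 2 = batch 2. H0: μ_1 = μ_2; H1: μ_1 < μ_2 (Welch's two-sample t-test, left-tailed).
t = (x̄_1 − x̄_2)/√(s_1²/n_1 + s_2²/n_2) = (512 − 601)/√(62.8²/37 + 150²/28) = -2.950
Welch–Satterthwaite df ≈ 34.19
p-value = P(T ≤ -2.950) ≈ 0.0028
Since p ≈ 0.0028 < α = 0.05, reject H0; the evidence is statistically significant.

-2.950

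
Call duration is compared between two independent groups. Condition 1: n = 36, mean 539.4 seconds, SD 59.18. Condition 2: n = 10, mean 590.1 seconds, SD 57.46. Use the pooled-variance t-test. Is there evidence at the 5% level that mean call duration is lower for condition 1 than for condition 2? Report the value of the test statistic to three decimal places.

-2.411

Let group 1 = condition 1, group 2 = condition 2. H0: μ_1 = μ_2; H1: μ_1 < μ_2 (two-sample pooled-variance t-test, left-tailed).
s_p² = [(36−1)·59.18² + (10−1)·57.46²]/(36+10−2) = 3461.24
t = (539.4 − 590.1)/√[3461.24·(1/36 + 1/10)] = -2.411
df = n₁ + n₂ − 2 = 44
p-value = P(T ≤ -2.411) ≈ 0.0101
Since p ≈ 0.0101 < α = 0.05, reject H0; the evidence is statistically significant.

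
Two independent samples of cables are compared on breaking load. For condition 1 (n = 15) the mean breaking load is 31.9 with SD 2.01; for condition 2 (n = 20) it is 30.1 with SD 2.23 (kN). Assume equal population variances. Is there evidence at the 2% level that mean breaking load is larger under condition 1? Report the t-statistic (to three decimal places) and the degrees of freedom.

t = 2.463, df = 33

Let group 1 = condition 1, group 2 = condition 2. H0: μ_1 = μ_2; H1: μ_1 > μ_2 (two-sample pooled-variance t-test, right-tailed).
s_p² = [(15−1)·2.01² + (20−1)·2.23²]/(15+20−2) = 4.57717
t = (31.9 − 30.1)/√[4.57717·(1/15 + 1/20)] = 2.463
df = n₁ + n₂ − 2 = 33
p-value = P(T ≥ 2.463) ≈ 0.010
Since p ≈ 0.010 < α = 0.02, reject H0; the evidence is statistically significant.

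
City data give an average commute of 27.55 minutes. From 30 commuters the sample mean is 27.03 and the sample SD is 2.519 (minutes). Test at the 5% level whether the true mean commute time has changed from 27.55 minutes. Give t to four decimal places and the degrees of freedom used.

H0: μ = 27.55; H1: μ ≠ 27.55 (one-sample t-test, two-sided).
t = (x̄ − μ₀)/(s/√n) = (27.03 − 27.55)/(2.519/√30) = -1.1307
df = n − 1 = 29
Two-sided p-value ≈ 0.267
Since p ≈ 0.267 > α = 0.05, fail to reject H0; the data do not provide sufficient evidence against H0.

t = -1.1307, df = 29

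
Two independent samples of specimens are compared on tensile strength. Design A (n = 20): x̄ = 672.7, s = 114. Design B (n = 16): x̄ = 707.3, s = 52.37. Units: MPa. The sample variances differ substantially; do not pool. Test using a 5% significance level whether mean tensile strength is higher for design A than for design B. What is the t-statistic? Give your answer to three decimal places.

-1.207

Let group 1 = design A, group 2 = design B. H0: μ_1 = μ_2; H1: μ_1 > μ_2 (Welch's two-sample t-test, right-tailed).
t = (x̄_1 − x̄_2)/√(s_1²/n_1 + s_2²/n_2) = (672.7 − 707.3)/√(114²/20 + 52.37²/16) = -1.207
Welch–Satterthwaite df ≈ 27.89
p-value = P(T ≥ -1.207) ≈ 0.8813
Since p ≈ 0.8813 > α = 0.05, fail to reject H0; the evidence is not statistically significant.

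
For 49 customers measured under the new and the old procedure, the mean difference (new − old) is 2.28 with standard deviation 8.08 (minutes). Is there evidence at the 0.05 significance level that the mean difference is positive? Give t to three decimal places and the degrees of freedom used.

t = 1.975, df = 48

H0: μ_d = 0; H1: μ_d > 0 (paired t-test on the differences, right-tailed).
t = d̄/(s_d/√n) = 2.28/(8.08/√49) = 1.975
df = n − 1 = 48
p-value = P(T ≥ 1.975) ≈ 0.0270
Since p ≈ 0.0270 < α = 0.05, reject H0; the data support H1.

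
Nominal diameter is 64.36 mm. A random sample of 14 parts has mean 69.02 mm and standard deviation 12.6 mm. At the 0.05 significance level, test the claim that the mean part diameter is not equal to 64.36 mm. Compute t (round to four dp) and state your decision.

t = 1.3838; fail to reject H0

H0: μ = 64.36; H1: μ ≠ 64.36 (one-sample t-test, two-sided).
t = (x̄ − μ₀)/(s/√n) = (69.02 − 64.36)/(12.6/√14) = 1.3838
df = n − 1 = 13
Two-sided p-value ≈ 0.1897
Since p ≈ 0.1897 > α = 0.05, fail to reject H0; the data do not provide sufficient evidence against H0.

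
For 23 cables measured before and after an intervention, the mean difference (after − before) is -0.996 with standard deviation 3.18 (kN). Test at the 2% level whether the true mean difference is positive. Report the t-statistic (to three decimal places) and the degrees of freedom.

H0: μ_d = 0; H1: μ_d > 0 (paired t-test on the differences, right-tailed).
t = d̄/(s_d/√n) = -0.996/(3.18/√23) = -1.502
df = n − 1 = 22
p-value = P(T ≥ -1.502) ≈ 0.9264
Since p ≈ 0.9264 > α = 0.02, fail to reject H0; the evidence is not statistically significant.

t = -1.502, df = 22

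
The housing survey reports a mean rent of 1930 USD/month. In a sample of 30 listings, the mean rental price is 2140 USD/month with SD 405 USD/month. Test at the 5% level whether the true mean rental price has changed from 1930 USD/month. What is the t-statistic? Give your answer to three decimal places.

H0: μ = 1930; H1: μ ≠ 1930 (one-sample t-test, two-sided).
t = (x̄ − μ₀)/(s/√n) = (2140 − 1930)/(405/√30) = 2.840
df = n − 1 = 29
Two-sided p-value ≈ 0.0082
Since p ≈ 0.0082 < α = 0.05, reject H0; the data support H1.

2.840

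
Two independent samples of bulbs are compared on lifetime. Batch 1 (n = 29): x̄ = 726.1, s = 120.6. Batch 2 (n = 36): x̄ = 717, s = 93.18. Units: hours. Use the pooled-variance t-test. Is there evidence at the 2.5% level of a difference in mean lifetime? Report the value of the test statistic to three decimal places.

Let group 1 = batch 1, group 2 = batch 2. H0: μ_1 = μ_2; H1: μ_1 ≠ μ_2 (two-sample pooled-variance t-test, two-sided).
s_p² = [(29−1)·120.6² + (36−1)·93.18²]/(29+36−2) = 11287.8
t = (726.1 − 717)/√[11287.8·(1/29 + 1/36)] = 0.343
df = n₁ + n₂ − 2 = 63
Two-sided p-value ≈ 0.7325
Since p ≈ 0.7325 > α = 0.025, fail to reject H0; the data do not provide sufficient evidence against H0.

0.343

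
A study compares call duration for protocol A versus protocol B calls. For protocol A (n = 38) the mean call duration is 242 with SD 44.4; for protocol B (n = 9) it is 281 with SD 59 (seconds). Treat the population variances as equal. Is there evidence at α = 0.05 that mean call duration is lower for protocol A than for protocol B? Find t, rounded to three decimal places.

-2.223

Let group 1 = protocol A, group 2 = protocol B. H0: μ_1 = μ_2; H1: μ_1 < μ_2 (two-sample pooled-variance t-test, left-tailed).
s_p² = [(38−1)·44.4² + (9−1)·59²]/(38+9−2) = 2239.74
t = (242 − 281)/√[2239.74·(1/38 + 1/9)] = -2.223
df = n₁ + n₂ − 2 = 45
p-value = P(T ≤ -2.223) ≈ 0.016
Since p ≈ 0.016 < α = 0.05, reject H0; the evidence is statistically significant.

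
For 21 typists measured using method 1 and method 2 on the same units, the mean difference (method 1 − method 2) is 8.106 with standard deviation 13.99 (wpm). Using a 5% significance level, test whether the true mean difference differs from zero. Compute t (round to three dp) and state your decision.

H0: μ_d = 0; H1: μ_d ≠ 0 (paired t-test on the differences, two-sided).
t = d̄/(s_d/√n) = 8.106/(13.99/√21) = 2.655
df = n − 1 = 20
Two-sided p-value ≈ 0.015
Since p ≈ 0.015 < α = 0.05, reject H0; the data support H1.

t = 2.655; reject H0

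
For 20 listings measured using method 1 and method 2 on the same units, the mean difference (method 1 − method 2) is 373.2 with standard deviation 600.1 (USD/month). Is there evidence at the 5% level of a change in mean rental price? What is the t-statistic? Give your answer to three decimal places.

2.781

H0: μ_d = 0; H1: μ_d ≠ 0 (paired t-test on the differences, two-sided).
t = d̄/(s_d/√n) = 373.2/(600.1/√20) = 2.781
df = n − 1 = 19
Two-sided p-value ≈ 0.0119
Since p ≈ 0.0119 < α = 0.05, reject H0; the evidence is statistically significant.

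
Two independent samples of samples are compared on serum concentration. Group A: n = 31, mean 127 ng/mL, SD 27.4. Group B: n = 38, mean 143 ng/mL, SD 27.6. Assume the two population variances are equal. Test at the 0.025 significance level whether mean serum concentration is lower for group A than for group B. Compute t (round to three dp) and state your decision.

Let group 1 = group A, group 2 = group B. H0: μ_1 = μ_2; H1: μ_1 < μ_2 (two-sample pooled-variance t-test, left-tailed).
s_p² = [(31−1)·27.4² + (38−1)·27.6²]/(31+38−2) = 756.835
t = (127 − 143)/√[756.835·(1/31 + 1/38)] = -2.403
df = n₁ + n₂ − 2 = 67
p-value = P(T ≤ -2.403) ≈ 0.010
Since p ≈ 0.010 < α = 0.025, reject H0; the data support H1.

t = -2.403; reject H0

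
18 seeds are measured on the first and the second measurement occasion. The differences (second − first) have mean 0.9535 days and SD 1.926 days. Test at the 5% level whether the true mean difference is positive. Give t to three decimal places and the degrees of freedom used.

H0: μ_d = 0; H1: μ_d > 0 (paired t-test on the differences, right-tailed).
t = d̄/(s_d/√n) = 0.9535/(1.926/√18) = 2.100
df = n − 1 = 17
p-value = P(T ≥ 2.100) ≈ 0.0255
Since p ≈ 0.0255 < α = 0.05, reject H0; the evidence is statistically significant.

t = 2.100, df = 17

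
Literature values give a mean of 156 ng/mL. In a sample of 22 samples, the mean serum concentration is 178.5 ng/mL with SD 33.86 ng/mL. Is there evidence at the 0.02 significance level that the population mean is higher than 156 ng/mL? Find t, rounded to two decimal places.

H0: μ = 156; H1: μ > 156 (one-sample t-test, right-tailed).
t = (x̄ − μ₀)/(s/√n) = (178.5 − 156)/(33.86/√22) = 3.12
df = n − 1 = 21
p-value = P(T ≥ 3.12) ≈ 0.0026
Since p ≈ 0.0026 < α = 0.02, reject H0; the evidence is statistically significant.

3.12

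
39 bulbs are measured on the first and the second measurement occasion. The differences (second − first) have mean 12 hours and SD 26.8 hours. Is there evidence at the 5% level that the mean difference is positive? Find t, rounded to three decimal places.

H0: μ_d = 0; H1: μ_d > 0 (paired t-test on the differences, right-tailed).
t = d̄/(s_d/√n) = 12/(26.8/√39) = 2.796
df = n − 1 = 38
p-value = P(T ≥ 2.796) ≈ 0.0040
Since p ≈ 0.0040 < α = 0.05, reject H0; the data support H1.

2.796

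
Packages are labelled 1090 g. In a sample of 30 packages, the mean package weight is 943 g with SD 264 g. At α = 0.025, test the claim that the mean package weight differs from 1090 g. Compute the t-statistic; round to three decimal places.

-3.050

H0: μ = 1090; H1: μ ≠ 1090 (one-sample t-test, two-sided).
t = (x̄ − μ₀)/(s/√n) = (943 − 1090)/(264/√30) = -3.050
df = n − 1 = 29
Two-sided p-value ≈ 0.0049
Since p ≈ 0.0049 < α = 0.025, reject H0; the evidence is statistically significant.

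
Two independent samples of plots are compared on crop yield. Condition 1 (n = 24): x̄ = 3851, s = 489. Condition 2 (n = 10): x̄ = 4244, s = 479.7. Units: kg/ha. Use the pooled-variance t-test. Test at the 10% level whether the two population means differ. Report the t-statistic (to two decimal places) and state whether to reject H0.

Let group 1 = condition 1, group 2 = condition 2. H0: μ_1 = μ_2; H1: μ_1 ≠ μ_2 (two-sample pooled-variance t-test, two-sided).
s_p² = [(24−1)·489² + (10−1)·479.7²]/(24+10−2) = 236587
t = (3851 − 4244)/√[236587·(1/24 + 1/10)] = -2.15
df = n₁ + n₂ − 2 = 32
Two-sided p-value ≈ 0.040
Since p ≈ 0.040 < α = 0.1, reject H0; the data support H1.

t = -2.15; reject H0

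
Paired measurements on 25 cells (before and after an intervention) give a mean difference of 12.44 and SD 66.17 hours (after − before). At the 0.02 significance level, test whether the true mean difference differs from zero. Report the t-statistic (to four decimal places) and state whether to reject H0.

t = 0.9400; fail to reject H0

H0: μ_d = 0; H1: μ_d ≠ 0 (paired t-test on the differences, two-sided).
t = d̄/(s_d/√n) = 12.44/(66.17/√25) = 0.9400
df = n − 1 = 24
Two-sided p-value ≈ 0.3566
Since p ≈ 0.3566 > α = 0.02, fail to reject H0; the evidence is not statistically significant.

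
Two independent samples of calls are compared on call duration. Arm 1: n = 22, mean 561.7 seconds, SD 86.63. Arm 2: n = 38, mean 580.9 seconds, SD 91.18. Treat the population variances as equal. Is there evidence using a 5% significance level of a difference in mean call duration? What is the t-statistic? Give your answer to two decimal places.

Let group 1 = arm 1, group 2 = arm 2. H0: μ_1 = μ_2; H1: μ_1 ≠ μ_2 (two-sample pooled-variance t-test, two-sided).
s_p² = [(22−1)·86.63² + (38−1)·91.18²]/(22+38−2) = 8020.87
t = (561.7 − 580.9)/√[8020.87·(1/22 + 1/38)] = -0.80
df = n₁ + n₂ − 2 = 58
Two-sided p-value ≈ 0.427
Since p ≈ 0.427 > α = 0.05, fail to reject H0; the data do not provide sufficient evidence against H0.

-0.80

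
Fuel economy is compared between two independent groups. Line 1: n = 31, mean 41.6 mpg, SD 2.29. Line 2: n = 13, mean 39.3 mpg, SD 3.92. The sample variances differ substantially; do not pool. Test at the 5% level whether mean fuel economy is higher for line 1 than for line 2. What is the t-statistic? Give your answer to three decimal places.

1.979

Let group 1 = line 1, group 2 = line 2. H0: μ_1 = μ_2; H1: μ_1 > μ_2 (Welch's two-sample t-test, right-tailed).
t = (x̄_1 − x̄_2)/√(s_1²/n_1 + s_2²/n_2) = (41.6 − 39.3)/√(2.29²/31 + 3.92²/13) = 1.979
Welch–Satterthwaite df ≈ 15.55
p-value = P(T ≥ 1.979) ≈ 0.033
Since p ≈ 0.033 < α = 0.05, reject H0; the data support H1.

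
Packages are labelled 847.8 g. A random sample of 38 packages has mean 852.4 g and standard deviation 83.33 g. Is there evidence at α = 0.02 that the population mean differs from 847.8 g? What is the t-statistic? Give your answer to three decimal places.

0.340

H0: μ = 847.8; H1: μ ≠ 847.8 (one-sample t-test, two-sided).
t = (x̄ − μ₀)/(s/√n) = (852.4 − 847.8)/(83.33/√38) = 0.340
df = n − 1 = 37
Two-sided p-value ≈ 0.736
Since p ≈ 0.736 > α = 0.02, fail to reject H0; the evidence is not statistically significant.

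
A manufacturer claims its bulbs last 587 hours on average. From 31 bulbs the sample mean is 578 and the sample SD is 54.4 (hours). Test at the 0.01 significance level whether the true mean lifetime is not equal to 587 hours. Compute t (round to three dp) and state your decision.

H0: μ = 587; H1: μ ≠ 587 (one-sample t-test, two-sided).
t = (x̄ − μ₀)/(s/√n) = (578 − 587)/(54.4/√31) = -0.921
df = n − 1 = 30
Two-sided p-value ≈ 0.364
Since p ≈ 0.364 > α = 0.01, fail to reject H0; the data do not provide sufficient evidence against H0.

t = -0.921; fail to reject H0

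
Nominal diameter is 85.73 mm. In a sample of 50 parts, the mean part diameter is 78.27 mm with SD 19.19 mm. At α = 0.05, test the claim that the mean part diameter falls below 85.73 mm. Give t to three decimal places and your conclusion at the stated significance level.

t = -2.749; reject H0

H0: μ = 85.73; H1: μ < 85.73 (one-sample t-test, left-tailed).
t = (x̄ − μ₀)/(s/√n) = (78.27 − 85.73)/(19.19/√50) = -2.749
df = n − 1 = 49
p-value = P(T ≤ -2.749) ≈ 0.004
Since p ≈ 0.004 < α = 0.05, reject H0; the evidence is statistically significant.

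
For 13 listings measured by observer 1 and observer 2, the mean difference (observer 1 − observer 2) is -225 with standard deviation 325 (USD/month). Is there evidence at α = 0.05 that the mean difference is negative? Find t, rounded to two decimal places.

H0: μ_d = 0; H1: μ_d < 0 (paired t-test on the differences, left-tailed).
t = d̄/(s_d/√n) = -225/(325/√13) = -2.50
df = n − 1 = 12
p-value = P(T ≤ -2.50) ≈ 0.014
Since p ≈ 0.014 < α = 0.05, reject H0; the data support H1.

-2.50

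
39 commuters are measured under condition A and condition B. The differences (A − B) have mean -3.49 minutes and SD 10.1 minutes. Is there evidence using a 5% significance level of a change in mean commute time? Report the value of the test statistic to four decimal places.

H0: μ_d = 0; H1: μ_d ≠ 0 (paired t-test on the differences, two-sided).
t = d̄/(s_d/√n) = -3.49/(10.1/√39) = -2.1579
df = n − 1 = 38
Two-sided p-value ≈ 0.0373
Since p ≈ 0.0373 < α = 0.05, reject H0; the data support H1.

-2.1579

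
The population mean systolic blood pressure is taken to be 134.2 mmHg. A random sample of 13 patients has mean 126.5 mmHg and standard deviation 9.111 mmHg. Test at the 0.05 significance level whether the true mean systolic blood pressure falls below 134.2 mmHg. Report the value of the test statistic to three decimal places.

-3.047

H0: μ = 134.2; H1: μ < 134.2 (one-sample t-test, left-tailed).
t = (x̄ − μ₀)/(s/√n) = (126.5 − 134.2)/(9.111/√13) = -3.047
df = n − 1 = 12
p-value = P(T ≤ -3.047) ≈ 0.0051
Since p ≈ 0.0051 < α = 0.05, reject H0; the data support H1.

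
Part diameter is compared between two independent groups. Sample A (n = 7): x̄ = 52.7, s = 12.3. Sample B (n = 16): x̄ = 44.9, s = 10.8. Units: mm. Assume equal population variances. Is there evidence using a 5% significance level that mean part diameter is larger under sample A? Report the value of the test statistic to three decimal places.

1.530

Let group 1 = sample A, group 2 = sample B. H0: μ_1 = μ_2; H1: μ_1 > μ_2 (two-sample pooled-variance t-test, right-tailed).
s_p² = [(7−1)·12.3² + (16−1)·10.8²]/(7+16−2) = 126.54
t = (52.7 − 44.9)/√[126.54·(1/7 + 1/16)] = 1.530
df = n₁ + n₂ − 2 = 21
p-value = P(T ≥ 1.530) ≈ 0.0705
Since p ≈ 0.0705 > α = 0.05, fail to reject H0; the data do not provide sufficient evidence against H0.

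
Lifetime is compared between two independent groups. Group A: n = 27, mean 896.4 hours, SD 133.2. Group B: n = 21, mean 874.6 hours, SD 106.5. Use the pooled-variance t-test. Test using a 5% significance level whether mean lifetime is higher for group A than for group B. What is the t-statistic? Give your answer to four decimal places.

0.6126

Let group 1 = group A, group 2 = group B. H0: μ_1 = μ_2; H1: μ_1 > μ_2 (two-sample pooled-variance t-test, right-tailed).
s_p² = [(27−1)·133.2² + (21−1)·106.5²]/(27+21−2) = 14959.6
t = (896.4 − 874.6)/√[14959.6·(1/27 + 1/21)] = 0.6126
df = n₁ + n₂ − 2 = 46
p-value = P(T ≥ 0.6126) ≈ 0.272
Since p ≈ 0.272 > α = 0.05, fail to reject H0; the evidence is not statistically significant.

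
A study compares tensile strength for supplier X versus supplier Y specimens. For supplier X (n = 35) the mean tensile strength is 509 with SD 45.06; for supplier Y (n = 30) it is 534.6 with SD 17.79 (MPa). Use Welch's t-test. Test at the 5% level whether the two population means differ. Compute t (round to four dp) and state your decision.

t = -3.0917; reject H0

Let group 1 = supplier X, group 2 = supplier Y. H0: μ_1 = μ_2; H1: μ_1 ≠ μ_2 (Welch's two-sample t-test, two-sided).
t = (x̄_1 − x̄_2)/√(s_1²/n_1 + s_2²/n_2) = (509 − 534.6)/√(45.06²/35 + 17.79²/30) = -3.0917
Welch–Satterthwaite df ≈ 45.72
Two-sided p-value ≈ 0.003
Since p ≈ 0.003 < α = 0.05, reject H0; the evidence is statistically significant.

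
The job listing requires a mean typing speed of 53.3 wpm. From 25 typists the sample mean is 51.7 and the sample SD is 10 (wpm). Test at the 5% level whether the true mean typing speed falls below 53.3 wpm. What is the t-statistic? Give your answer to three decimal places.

H0: μ = 53.3; H1: μ < 53.3 (one-sample t-test, left-tailed).
t = (x̄ − μ₀)/(s/√n) = (51.7 − 53.3)/(10/√25) = -0.800
df = n − 1 = 24
p-value = P(T ≤ -0.800) ≈ 0.2158
Since p ≈ 0.2158 > α = 0.05, fail to reject H0; the evidence is not statistically significant.

-0.800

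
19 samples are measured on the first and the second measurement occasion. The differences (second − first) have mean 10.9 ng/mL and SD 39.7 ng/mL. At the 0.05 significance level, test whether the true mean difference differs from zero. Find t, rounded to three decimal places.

1.197

H0: μ_d = 0; H1: μ_d ≠ 0 (paired t-test on the differences, two-sided).
t = d̄/(s_d/√n) = 10.9/(39.7/√19) = 1.197
df = n − 1 = 18
Two-sided p-value ≈ 0.2469
Since p ≈ 0.2469 > α = 0.05, fail to reject H0; the data do not provide sufficient evidence against H0.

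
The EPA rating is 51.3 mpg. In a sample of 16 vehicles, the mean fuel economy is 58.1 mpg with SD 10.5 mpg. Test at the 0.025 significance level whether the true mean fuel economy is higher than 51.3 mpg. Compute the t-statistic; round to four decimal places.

2.5905

H0: μ = 51.3; H1: μ > 51.3 (one-sample t-test, right-tailed).
t = (x̄ − μ₀)/(s/√n) = (58.1 − 51.3)/(10.5/√16) = 2.5905
df = n − 1 = 15
p-value = P(T ≥ 2.5905) ≈ 0.0102
Since p ≈ 0.0102 < α = 0.025, reject H0; the data support H1.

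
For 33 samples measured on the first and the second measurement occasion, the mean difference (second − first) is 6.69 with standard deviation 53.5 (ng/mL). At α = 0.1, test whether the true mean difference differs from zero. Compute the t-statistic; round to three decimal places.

0.718

H0: μ_d = 0; H1: μ_d ≠ 0 (paired t-test on the differences, two-sided).
t = d̄/(s_d/√n) = 6.69/(53.5/√33) = 0.718
df = n − 1 = 32
Two-sided p-value ≈ 0.4778
Since p ≈ 0.4778 > α = 0.1, fail to reject H0; the data do not provide sufficient evidence against H0.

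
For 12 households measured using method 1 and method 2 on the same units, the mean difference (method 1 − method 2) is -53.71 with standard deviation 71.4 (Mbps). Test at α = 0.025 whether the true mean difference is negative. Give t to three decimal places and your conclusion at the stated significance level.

H0: μ_d = 0; H1: μ_d < 0 (paired t-test on the differences, left-tailed).
t = d̄/(s_d/√n) = -53.71/(71.4/√12) = -2.606
df = n − 1 = 11
p-value = P(T ≤ -2.606) ≈ 0.0122
Since p ≈ 0.0122 < α = 0.025, reject H0; the data support H1.

t = -2.606; reject H0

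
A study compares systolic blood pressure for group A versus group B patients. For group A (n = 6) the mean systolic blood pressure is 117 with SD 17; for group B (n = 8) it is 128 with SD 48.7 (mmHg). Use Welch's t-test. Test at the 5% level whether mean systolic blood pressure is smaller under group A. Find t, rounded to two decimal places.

-0.59

Let group 1 = group A, group 2 = group B. H0: μ_1 = μ_2; H1: μ_1 < μ_2 (Welch's two-sample t-test, left-tailed).
t = (x̄_1 − x̄_2)/√(s_1²/n_1 + s_2²/n_2) = (117 − 128)/√(17²/6 + 48.7²/8) = -0.59
Welch–Satterthwaite df ≈ 9.12
p-value = P(T ≤ -0.59) ≈ 0.2839
Since p ≈ 0.2839 > α = 0.05, fail to reject H0; the evidence is not statistically significant.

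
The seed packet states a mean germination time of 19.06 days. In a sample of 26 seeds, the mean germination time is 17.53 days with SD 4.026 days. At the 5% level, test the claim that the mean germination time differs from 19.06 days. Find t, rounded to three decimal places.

H0: μ = 19.06; H1: μ ≠ 19.06 (one-sample t-test, two-sided).
t = (x̄ − μ₀)/(s/√n) = (17.53 − 19.06)/(4.026/√26) = -1.938
df = n − 1 = 25
Two-sided p-value ≈ 0.064
Since p ≈ 0.064 > α = 0.05, fail to reject H0; the data do not provide sufficient evidence against H0.

-1.938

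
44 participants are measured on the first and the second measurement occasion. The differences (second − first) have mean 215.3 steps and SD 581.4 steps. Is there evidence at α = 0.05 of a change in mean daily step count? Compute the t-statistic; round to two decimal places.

H0: μ_d = 0; H1: μ_d ≠ 0 (paired t-test on the differences, two-sided).
t = d̄/(s_d/√n) = 215.3/(581.4/√44) = 2.46
df = n − 1 = 43
Two-sided p-value ≈ 0.0181
Since p ≈ 0.0181 < α = 0.05, reject H0; the data support H1.

2.46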